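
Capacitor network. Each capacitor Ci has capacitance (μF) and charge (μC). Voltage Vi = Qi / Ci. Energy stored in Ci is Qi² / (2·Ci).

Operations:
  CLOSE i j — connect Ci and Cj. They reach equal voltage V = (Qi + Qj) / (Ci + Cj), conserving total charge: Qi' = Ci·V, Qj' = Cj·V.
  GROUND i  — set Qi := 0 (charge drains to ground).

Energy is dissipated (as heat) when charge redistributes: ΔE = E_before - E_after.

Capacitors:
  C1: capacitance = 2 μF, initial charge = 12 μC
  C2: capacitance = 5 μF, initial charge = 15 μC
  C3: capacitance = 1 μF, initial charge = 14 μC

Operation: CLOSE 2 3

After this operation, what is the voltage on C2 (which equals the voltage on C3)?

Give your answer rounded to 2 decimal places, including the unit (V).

Initial: C1(2μF, Q=12μC, V=6.00V), C2(5μF, Q=15μC, V=3.00V), C3(1μF, Q=14μC, V=14.00V)
Op 1: CLOSE 2-3: Q_total=29.00, C_total=6.00, V=4.83; Q2=24.17, Q3=4.83; dissipated=50.417

Answer: 4.83 V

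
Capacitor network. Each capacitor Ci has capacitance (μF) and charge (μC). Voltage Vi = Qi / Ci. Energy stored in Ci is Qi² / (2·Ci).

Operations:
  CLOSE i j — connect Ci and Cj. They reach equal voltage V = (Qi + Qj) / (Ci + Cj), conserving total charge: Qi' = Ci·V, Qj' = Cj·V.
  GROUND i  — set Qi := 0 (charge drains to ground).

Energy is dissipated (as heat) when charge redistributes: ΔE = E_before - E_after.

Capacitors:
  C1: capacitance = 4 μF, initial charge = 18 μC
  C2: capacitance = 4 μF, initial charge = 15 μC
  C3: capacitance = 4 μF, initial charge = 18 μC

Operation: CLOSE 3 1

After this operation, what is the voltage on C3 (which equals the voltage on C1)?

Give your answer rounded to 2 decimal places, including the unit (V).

Initial: C1(4μF, Q=18μC, V=4.50V), C2(4μF, Q=15μC, V=3.75V), C3(4μF, Q=18μC, V=4.50V)
Op 1: CLOSE 3-1: Q_total=36.00, C_total=8.00, V=4.50; Q3=18.00, Q1=18.00; dissipated=0.000

Answer: 4.50 V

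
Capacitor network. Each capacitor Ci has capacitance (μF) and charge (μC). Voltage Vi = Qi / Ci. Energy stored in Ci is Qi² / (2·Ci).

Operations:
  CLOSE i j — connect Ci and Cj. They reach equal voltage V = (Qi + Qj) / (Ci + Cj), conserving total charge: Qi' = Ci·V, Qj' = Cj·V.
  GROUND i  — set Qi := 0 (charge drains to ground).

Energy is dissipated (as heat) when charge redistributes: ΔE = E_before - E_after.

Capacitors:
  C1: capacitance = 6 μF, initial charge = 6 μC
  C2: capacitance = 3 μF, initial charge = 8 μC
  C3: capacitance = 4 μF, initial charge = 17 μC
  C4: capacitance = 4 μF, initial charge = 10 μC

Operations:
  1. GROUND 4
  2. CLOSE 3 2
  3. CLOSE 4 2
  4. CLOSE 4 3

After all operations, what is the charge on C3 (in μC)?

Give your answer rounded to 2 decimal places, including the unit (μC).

Initial: C1(6μF, Q=6μC, V=1.00V), C2(3μF, Q=8μC, V=2.67V), C3(4μF, Q=17μC, V=4.25V), C4(4μF, Q=10μC, V=2.50V)
Op 1: GROUND 4: Q4=0; energy lost=12.500
Op 2: CLOSE 3-2: Q_total=25.00, C_total=7.00, V=3.57; Q3=14.29, Q2=10.71; dissipated=2.149
Op 3: CLOSE 4-2: Q_total=10.71, C_total=7.00, V=1.53; Q4=6.12, Q2=4.59; dissipated=10.933
Op 4: CLOSE 4-3: Q_total=20.41, C_total=8.00, V=2.55; Q4=10.20, Q3=10.20; dissipated=4.165
Final charges: Q1=6.00, Q2=4.59, Q3=10.20, Q4=10.20

Answer: 10.20 μC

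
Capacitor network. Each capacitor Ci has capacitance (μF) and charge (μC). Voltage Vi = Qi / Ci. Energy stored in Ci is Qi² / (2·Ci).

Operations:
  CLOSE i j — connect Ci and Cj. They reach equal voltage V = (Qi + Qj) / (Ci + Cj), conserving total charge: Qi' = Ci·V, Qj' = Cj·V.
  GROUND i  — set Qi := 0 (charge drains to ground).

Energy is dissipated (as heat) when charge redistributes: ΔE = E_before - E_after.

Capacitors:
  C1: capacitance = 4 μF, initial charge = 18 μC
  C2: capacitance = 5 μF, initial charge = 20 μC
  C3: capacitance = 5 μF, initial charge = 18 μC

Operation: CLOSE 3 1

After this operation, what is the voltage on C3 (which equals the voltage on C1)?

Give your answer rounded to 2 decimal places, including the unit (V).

Initial: C1(4μF, Q=18μC, V=4.50V), C2(5μF, Q=20μC, V=4.00V), C3(5μF, Q=18μC, V=3.60V)
Op 1: CLOSE 3-1: Q_total=36.00, C_total=9.00, V=4.00; Q3=20.00, Q1=16.00; dissipated=0.900

Answer: 4.00 V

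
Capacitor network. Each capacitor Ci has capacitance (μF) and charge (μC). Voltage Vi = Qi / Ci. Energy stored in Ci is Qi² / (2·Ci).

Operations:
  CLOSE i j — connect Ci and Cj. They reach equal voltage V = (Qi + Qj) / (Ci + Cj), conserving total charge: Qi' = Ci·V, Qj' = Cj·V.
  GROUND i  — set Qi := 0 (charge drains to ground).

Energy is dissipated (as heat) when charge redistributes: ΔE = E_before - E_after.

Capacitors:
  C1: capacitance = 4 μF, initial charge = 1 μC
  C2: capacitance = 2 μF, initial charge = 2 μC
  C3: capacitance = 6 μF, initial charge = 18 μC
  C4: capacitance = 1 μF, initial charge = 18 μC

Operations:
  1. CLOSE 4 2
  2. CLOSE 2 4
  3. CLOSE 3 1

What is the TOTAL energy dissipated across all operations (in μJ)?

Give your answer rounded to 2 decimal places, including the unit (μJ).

Initial: C1(4μF, Q=1μC, V=0.25V), C2(2μF, Q=2μC, V=1.00V), C3(6μF, Q=18μC, V=3.00V), C4(1μF, Q=18μC, V=18.00V)
Op 1: CLOSE 4-2: Q_total=20.00, C_total=3.00, V=6.67; Q4=6.67, Q2=13.33; dissipated=96.333
Op 2: CLOSE 2-4: Q_total=20.00, C_total=3.00, V=6.67; Q2=13.33, Q4=6.67; dissipated=0.000
Op 3: CLOSE 3-1: Q_total=19.00, C_total=10.00, V=1.90; Q3=11.40, Q1=7.60; dissipated=9.075
Total dissipated: 105.408 μJ

Answer: 105.41 μJ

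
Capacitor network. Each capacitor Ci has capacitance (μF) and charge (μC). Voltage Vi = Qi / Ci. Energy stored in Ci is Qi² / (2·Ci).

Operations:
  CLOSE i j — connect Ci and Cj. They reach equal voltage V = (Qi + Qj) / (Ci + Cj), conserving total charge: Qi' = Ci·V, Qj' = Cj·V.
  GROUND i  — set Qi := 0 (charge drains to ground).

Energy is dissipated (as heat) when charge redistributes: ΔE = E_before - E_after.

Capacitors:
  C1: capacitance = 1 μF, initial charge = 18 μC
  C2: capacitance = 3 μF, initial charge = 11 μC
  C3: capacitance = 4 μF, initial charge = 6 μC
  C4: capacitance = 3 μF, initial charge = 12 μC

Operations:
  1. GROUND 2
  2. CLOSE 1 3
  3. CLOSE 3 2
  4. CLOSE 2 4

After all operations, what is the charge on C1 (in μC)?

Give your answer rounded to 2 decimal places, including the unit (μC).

Initial: C1(1μF, Q=18μC, V=18.00V), C2(3μF, Q=11μC, V=3.67V), C3(4μF, Q=6μC, V=1.50V), C4(3μF, Q=12μC, V=4.00V)
Op 1: GROUND 2: Q2=0; energy lost=20.167
Op 2: CLOSE 1-3: Q_total=24.00, C_total=5.00, V=4.80; Q1=4.80, Q3=19.20; dissipated=108.900
Op 3: CLOSE 3-2: Q_total=19.20, C_total=7.00, V=2.74; Q3=10.97, Q2=8.23; dissipated=19.749
Op 4: CLOSE 2-4: Q_total=20.23, C_total=6.00, V=3.37; Q2=10.11, Q4=10.11; dissipated=1.185
Final charges: Q1=4.80, Q2=10.11, Q3=10.97, Q4=10.11

Answer: 4.80 μC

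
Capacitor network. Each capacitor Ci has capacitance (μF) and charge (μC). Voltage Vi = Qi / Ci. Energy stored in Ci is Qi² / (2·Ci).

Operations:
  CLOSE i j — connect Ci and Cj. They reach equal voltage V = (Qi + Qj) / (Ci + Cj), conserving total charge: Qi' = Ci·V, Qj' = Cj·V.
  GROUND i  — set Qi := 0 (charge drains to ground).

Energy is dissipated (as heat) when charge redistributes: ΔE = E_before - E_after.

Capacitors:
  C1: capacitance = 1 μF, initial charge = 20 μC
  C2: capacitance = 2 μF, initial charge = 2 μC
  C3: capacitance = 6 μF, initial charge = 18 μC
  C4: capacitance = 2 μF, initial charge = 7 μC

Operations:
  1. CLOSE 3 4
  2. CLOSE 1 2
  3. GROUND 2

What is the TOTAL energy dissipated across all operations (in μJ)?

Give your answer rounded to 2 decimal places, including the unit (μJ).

Initial: C1(1μF, Q=20μC, V=20.00V), C2(2μF, Q=2μC, V=1.00V), C3(6μF, Q=18μC, V=3.00V), C4(2μF, Q=7μC, V=3.50V)
Op 1: CLOSE 3-4: Q_total=25.00, C_total=8.00, V=3.12; Q3=18.75, Q4=6.25; dissipated=0.188
Op 2: CLOSE 1-2: Q_total=22.00, C_total=3.00, V=7.33; Q1=7.33, Q2=14.67; dissipated=120.333
Op 3: GROUND 2: Q2=0; energy lost=53.778
Total dissipated: 174.299 μJ

Answer: 174.30 μJ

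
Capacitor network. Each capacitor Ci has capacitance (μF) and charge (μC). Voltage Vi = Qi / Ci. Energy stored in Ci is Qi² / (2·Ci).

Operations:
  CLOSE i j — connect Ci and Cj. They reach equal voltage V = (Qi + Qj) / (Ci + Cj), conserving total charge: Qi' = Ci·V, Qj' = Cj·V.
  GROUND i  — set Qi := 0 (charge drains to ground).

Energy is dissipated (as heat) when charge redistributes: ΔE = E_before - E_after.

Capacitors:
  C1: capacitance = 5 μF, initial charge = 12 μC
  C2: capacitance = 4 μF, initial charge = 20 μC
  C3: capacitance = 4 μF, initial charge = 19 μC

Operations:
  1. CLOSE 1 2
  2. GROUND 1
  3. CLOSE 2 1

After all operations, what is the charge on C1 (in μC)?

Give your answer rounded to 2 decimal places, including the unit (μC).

Answer: 7.90 μC

Derivation:
Initial: C1(5μF, Q=12μC, V=2.40V), C2(4μF, Q=20μC, V=5.00V), C3(4μF, Q=19μC, V=4.75V)
Op 1: CLOSE 1-2: Q_total=32.00, C_total=9.00, V=3.56; Q1=17.78, Q2=14.22; dissipated=7.511
Op 2: GROUND 1: Q1=0; energy lost=31.605
Op 3: CLOSE 2-1: Q_total=14.22, C_total=9.00, V=1.58; Q2=6.32, Q1=7.90; dissipated=14.047
Final charges: Q1=7.90, Q2=6.32, Q3=19.00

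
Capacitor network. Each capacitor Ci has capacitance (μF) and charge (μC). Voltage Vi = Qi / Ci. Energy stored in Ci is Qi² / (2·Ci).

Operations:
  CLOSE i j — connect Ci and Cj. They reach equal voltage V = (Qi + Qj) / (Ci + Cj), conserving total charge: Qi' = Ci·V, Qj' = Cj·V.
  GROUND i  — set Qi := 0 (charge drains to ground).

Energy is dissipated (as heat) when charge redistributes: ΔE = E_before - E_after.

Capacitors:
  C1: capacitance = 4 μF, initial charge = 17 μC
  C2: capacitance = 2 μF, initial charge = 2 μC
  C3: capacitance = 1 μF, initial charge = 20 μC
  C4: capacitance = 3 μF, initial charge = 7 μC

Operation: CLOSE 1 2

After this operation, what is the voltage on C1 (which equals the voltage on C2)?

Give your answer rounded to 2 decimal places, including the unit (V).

Initial: C1(4μF, Q=17μC, V=4.25V), C2(2μF, Q=2μC, V=1.00V), C3(1μF, Q=20μC, V=20.00V), C4(3μF, Q=7μC, V=2.33V)
Op 1: CLOSE 1-2: Q_total=19.00, C_total=6.00, V=3.17; Q1=12.67, Q2=6.33; dissipated=7.042

Answer: 3.17 V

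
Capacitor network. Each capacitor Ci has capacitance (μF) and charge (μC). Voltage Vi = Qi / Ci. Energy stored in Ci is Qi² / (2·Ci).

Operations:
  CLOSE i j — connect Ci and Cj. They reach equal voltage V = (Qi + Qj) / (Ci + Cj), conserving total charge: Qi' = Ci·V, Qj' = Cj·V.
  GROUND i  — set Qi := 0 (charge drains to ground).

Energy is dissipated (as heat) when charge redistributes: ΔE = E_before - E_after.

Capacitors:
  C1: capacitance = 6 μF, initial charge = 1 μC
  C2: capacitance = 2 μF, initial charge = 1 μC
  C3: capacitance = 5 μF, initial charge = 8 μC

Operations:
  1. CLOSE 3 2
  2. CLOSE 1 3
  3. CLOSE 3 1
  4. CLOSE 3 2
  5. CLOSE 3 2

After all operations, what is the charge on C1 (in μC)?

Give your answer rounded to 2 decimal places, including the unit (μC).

Answer: 4.05 μC

Derivation:
Initial: C1(6μF, Q=1μC, V=0.17V), C2(2μF, Q=1μC, V=0.50V), C3(5μF, Q=8μC, V=1.60V)
Op 1: CLOSE 3-2: Q_total=9.00, C_total=7.00, V=1.29; Q3=6.43, Q2=2.57; dissipated=0.864
Op 2: CLOSE 1-3: Q_total=7.43, C_total=11.00, V=0.68; Q1=4.05, Q3=3.38; dissipated=1.708
Op 3: CLOSE 3-1: Q_total=7.43, C_total=11.00, V=0.68; Q3=3.38, Q1=4.05; dissipated=0.000
Op 4: CLOSE 3-2: Q_total=5.95, C_total=7.00, V=0.85; Q3=4.25, Q2=1.70; dissipated=0.266
Op 5: CLOSE 3-2: Q_total=5.95, C_total=7.00, V=0.85; Q3=4.25, Q2=1.70; dissipated=0.000
Final charges: Q1=4.05, Q2=1.70, Q3=4.25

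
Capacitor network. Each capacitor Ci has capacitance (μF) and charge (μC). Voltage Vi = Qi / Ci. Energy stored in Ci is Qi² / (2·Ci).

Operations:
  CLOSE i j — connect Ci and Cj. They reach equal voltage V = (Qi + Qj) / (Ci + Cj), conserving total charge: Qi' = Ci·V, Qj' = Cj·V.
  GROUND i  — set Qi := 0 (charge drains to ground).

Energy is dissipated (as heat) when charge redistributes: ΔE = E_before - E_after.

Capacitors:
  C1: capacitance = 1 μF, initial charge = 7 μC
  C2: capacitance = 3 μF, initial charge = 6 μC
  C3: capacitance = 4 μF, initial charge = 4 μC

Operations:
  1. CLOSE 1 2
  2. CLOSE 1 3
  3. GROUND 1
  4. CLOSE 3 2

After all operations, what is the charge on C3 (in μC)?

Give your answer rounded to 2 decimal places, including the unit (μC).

Answer: 8.89 μC

Derivation:
Initial: C1(1μF, Q=7μC, V=7.00V), C2(3μF, Q=6μC, V=2.00V), C3(4μF, Q=4μC, V=1.00V)
Op 1: CLOSE 1-2: Q_total=13.00, C_total=4.00, V=3.25; Q1=3.25, Q2=9.75; dissipated=9.375
Op 2: CLOSE 1-3: Q_total=7.25, C_total=5.00, V=1.45; Q1=1.45, Q3=5.80; dissipated=2.025
Op 3: GROUND 1: Q1=0; energy lost=1.051
Op 4: CLOSE 3-2: Q_total=15.55, C_total=7.00, V=2.22; Q3=8.89, Q2=6.66; dissipated=2.777
Final charges: Q1=0.00, Q2=6.66, Q3=8.89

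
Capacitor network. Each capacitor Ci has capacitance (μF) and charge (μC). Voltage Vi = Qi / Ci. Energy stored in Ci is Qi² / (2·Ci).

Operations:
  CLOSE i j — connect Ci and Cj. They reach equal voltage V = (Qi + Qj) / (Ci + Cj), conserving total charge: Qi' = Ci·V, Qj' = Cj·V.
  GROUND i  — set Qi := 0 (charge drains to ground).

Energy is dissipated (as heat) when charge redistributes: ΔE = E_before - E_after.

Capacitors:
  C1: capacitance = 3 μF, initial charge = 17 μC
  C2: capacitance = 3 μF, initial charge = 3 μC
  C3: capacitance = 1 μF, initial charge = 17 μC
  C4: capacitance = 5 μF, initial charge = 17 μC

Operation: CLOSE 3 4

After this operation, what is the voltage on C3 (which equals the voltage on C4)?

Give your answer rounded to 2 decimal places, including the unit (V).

Initial: C1(3μF, Q=17μC, V=5.67V), C2(3μF, Q=3μC, V=1.00V), C3(1μF, Q=17μC, V=17.00V), C4(5μF, Q=17μC, V=3.40V)
Op 1: CLOSE 3-4: Q_total=34.00, C_total=6.00, V=5.67; Q3=5.67, Q4=28.33; dissipated=77.067

Answer: 5.67 V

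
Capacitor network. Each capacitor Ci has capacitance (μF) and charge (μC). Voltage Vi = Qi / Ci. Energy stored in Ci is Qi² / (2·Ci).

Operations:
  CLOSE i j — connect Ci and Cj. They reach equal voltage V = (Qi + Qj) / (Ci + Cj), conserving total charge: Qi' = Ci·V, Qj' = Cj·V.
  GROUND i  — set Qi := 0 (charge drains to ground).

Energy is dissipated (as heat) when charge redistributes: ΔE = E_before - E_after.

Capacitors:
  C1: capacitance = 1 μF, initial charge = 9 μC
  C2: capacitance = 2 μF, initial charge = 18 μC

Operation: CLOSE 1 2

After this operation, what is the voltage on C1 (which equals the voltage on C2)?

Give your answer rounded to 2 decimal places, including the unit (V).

Initial: C1(1μF, Q=9μC, V=9.00V), C2(2μF, Q=18μC, V=9.00V)
Op 1: CLOSE 1-2: Q_total=27.00, C_total=3.00, V=9.00; Q1=9.00, Q2=18.00; dissipated=0.000

Answer: 9.00 V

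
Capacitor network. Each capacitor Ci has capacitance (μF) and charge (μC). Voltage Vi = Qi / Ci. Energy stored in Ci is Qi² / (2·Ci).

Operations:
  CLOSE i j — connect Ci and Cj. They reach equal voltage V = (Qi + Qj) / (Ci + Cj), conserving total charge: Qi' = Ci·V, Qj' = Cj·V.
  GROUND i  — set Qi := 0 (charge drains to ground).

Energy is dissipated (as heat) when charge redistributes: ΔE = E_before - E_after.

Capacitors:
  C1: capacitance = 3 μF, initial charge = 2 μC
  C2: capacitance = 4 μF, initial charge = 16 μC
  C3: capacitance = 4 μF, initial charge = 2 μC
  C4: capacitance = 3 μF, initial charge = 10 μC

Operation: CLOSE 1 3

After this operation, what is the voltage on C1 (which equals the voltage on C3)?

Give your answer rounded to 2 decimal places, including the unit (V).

Answer: 0.57 V

Derivation:
Initial: C1(3μF, Q=2μC, V=0.67V), C2(4μF, Q=16μC, V=4.00V), C3(4μF, Q=2μC, V=0.50V), C4(3μF, Q=10μC, V=3.33V)
Op 1: CLOSE 1-3: Q_total=4.00, C_total=7.00, V=0.57; Q1=1.71, Q3=2.29; dissipated=0.024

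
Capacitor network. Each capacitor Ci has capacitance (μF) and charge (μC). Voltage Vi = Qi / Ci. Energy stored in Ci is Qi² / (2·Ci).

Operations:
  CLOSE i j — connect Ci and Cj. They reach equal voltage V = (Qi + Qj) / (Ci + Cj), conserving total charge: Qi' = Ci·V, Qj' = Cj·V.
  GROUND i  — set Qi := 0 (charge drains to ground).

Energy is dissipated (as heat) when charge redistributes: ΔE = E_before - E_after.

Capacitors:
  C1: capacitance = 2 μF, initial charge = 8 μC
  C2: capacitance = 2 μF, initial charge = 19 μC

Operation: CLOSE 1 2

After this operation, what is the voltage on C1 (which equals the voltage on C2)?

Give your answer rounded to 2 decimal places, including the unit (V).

Answer: 6.75 V

Derivation:
Initial: C1(2μF, Q=8μC, V=4.00V), C2(2μF, Q=19μC, V=9.50V)
Op 1: CLOSE 1-2: Q_total=27.00, C_total=4.00, V=6.75; Q1=13.50, Q2=13.50; dissipated=15.125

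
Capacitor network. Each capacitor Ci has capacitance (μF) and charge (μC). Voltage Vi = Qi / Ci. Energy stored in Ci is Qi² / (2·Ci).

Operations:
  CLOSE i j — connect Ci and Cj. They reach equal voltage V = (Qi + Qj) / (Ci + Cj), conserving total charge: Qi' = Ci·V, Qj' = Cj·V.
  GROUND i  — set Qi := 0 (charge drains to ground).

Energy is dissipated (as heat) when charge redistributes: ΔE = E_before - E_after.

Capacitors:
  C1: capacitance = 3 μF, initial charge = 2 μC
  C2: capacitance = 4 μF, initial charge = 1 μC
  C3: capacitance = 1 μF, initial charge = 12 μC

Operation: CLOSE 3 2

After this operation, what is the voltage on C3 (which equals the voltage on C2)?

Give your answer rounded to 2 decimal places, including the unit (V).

Initial: C1(3μF, Q=2μC, V=0.67V), C2(4μF, Q=1μC, V=0.25V), C3(1μF, Q=12μC, V=12.00V)
Op 1: CLOSE 3-2: Q_total=13.00, C_total=5.00, V=2.60; Q3=2.60, Q2=10.40; dissipated=55.225

Answer: 2.60 V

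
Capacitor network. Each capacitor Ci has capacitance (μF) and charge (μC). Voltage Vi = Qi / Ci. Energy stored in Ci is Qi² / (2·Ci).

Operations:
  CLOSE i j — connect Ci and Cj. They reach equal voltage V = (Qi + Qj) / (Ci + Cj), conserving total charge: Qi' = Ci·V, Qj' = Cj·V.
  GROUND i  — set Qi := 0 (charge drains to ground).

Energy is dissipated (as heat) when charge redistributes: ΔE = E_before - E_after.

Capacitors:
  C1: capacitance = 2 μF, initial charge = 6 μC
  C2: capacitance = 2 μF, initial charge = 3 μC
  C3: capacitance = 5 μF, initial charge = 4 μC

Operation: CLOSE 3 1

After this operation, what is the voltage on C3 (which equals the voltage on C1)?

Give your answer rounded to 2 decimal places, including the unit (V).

Answer: 1.43 V

Derivation:
Initial: C1(2μF, Q=6μC, V=3.00V), C2(2μF, Q=3μC, V=1.50V), C3(5μF, Q=4μC, V=0.80V)
Op 1: CLOSE 3-1: Q_total=10.00, C_total=7.00, V=1.43; Q3=7.14, Q1=2.86; dissipated=3.457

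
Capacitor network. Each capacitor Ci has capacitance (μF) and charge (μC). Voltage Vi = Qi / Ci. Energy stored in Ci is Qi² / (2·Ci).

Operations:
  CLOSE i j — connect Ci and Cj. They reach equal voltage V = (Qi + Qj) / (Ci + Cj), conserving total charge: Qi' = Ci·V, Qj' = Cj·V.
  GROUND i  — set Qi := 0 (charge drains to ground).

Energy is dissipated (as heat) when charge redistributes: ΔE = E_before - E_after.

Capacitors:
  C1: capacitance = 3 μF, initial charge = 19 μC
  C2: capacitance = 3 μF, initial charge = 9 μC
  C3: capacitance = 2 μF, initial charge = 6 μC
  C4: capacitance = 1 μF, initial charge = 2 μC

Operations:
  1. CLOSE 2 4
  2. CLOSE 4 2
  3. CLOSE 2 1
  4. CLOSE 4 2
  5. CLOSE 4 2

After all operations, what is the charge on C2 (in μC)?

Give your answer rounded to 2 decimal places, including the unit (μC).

Answer: 12.28 μC

Derivation:
Initial: C1(3μF, Q=19μC, V=6.33V), C2(3μF, Q=9μC, V=3.00V), C3(2μF, Q=6μC, V=3.00V), C4(1μF, Q=2μC, V=2.00V)
Op 1: CLOSE 2-4: Q_total=11.00, C_total=4.00, V=2.75; Q2=8.25, Q4=2.75; dissipated=0.375
Op 2: CLOSE 4-2: Q_total=11.00, C_total=4.00, V=2.75; Q4=2.75, Q2=8.25; dissipated=0.000
Op 3: CLOSE 2-1: Q_total=27.25, C_total=6.00, V=4.54; Q2=13.62, Q1=13.62; dissipated=9.630
Op 4: CLOSE 4-2: Q_total=16.38, C_total=4.00, V=4.09; Q4=4.09, Q2=12.28; dissipated=1.204
Op 5: CLOSE 4-2: Q_total=16.38, C_total=4.00, V=4.09; Q4=4.09, Q2=12.28; dissipated=0.000
Final charges: Q1=13.62, Q2=12.28, Q3=6.00, Q4=4.09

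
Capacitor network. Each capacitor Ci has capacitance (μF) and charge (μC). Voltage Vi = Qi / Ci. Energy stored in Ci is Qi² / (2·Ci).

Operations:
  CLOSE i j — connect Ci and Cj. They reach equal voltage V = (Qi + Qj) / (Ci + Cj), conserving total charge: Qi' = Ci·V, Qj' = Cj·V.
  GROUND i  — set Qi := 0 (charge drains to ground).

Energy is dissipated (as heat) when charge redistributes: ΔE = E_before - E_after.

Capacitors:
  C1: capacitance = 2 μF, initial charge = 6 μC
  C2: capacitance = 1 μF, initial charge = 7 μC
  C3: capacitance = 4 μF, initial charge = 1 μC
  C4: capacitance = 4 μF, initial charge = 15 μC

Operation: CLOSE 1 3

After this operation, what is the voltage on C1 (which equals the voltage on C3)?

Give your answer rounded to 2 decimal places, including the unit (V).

Answer: 1.17 V

Derivation:
Initial: C1(2μF, Q=6μC, V=3.00V), C2(1μF, Q=7μC, V=7.00V), C3(4μF, Q=1μC, V=0.25V), C4(4μF, Q=15μC, V=3.75V)
Op 1: CLOSE 1-3: Q_total=7.00, C_total=6.00, V=1.17; Q1=2.33, Q3=4.67; dissipated=5.042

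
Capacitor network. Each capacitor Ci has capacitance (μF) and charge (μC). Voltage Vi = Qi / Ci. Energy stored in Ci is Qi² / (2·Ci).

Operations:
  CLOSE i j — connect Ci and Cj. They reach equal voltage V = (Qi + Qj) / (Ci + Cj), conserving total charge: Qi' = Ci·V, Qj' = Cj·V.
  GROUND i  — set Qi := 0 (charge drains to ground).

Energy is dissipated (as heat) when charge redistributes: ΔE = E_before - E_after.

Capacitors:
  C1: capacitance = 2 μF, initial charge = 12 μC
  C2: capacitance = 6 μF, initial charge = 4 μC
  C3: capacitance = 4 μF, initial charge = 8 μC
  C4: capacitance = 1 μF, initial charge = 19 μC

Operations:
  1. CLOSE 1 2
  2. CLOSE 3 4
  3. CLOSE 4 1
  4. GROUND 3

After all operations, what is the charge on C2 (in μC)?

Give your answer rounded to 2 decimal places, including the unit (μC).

Initial: C1(2μF, Q=12μC, V=6.00V), C2(6μF, Q=4μC, V=0.67V), C3(4μF, Q=8μC, V=2.00V), C4(1μF, Q=19μC, V=19.00V)
Op 1: CLOSE 1-2: Q_total=16.00, C_total=8.00, V=2.00; Q1=4.00, Q2=12.00; dissipated=21.333
Op 2: CLOSE 3-4: Q_total=27.00, C_total=5.00, V=5.40; Q3=21.60, Q4=5.40; dissipated=115.600
Op 3: CLOSE 4-1: Q_total=9.40, C_total=3.00, V=3.13; Q4=3.13, Q1=6.27; dissipated=3.853
Op 4: GROUND 3: Q3=0; energy lost=58.320
Final charges: Q1=6.27, Q2=12.00, Q3=0.00, Q4=3.13

Answer: 12.00 μC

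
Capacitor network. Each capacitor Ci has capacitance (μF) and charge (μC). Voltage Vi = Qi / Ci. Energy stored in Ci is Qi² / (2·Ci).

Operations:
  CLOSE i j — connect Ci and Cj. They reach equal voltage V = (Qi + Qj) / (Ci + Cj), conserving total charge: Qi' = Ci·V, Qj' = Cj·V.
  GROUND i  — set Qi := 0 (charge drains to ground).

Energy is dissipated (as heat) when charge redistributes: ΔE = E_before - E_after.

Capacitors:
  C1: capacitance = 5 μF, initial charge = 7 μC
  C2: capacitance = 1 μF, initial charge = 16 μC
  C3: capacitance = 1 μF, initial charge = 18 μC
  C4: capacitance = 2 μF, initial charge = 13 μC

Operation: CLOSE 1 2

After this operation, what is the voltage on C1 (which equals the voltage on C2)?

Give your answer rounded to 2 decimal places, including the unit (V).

Answer: 3.83 V

Derivation:
Initial: C1(5μF, Q=7μC, V=1.40V), C2(1μF, Q=16μC, V=16.00V), C3(1μF, Q=18μC, V=18.00V), C4(2μF, Q=13μC, V=6.50V)
Op 1: CLOSE 1-2: Q_total=23.00, C_total=6.00, V=3.83; Q1=19.17, Q2=3.83; dissipated=88.817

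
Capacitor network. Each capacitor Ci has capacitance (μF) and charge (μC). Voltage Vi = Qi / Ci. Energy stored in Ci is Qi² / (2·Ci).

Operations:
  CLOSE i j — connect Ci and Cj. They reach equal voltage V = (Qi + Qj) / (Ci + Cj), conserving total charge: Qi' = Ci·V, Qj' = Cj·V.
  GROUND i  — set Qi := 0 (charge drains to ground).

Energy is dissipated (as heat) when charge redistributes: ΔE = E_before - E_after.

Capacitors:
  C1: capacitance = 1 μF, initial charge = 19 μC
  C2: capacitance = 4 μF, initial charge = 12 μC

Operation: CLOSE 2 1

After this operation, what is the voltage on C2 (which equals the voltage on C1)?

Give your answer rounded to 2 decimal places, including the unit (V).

Answer: 6.20 V

Derivation:
Initial: C1(1μF, Q=19μC, V=19.00V), C2(4μF, Q=12μC, V=3.00V)
Op 1: CLOSE 2-1: Q_total=31.00, C_total=5.00, V=6.20; Q2=24.80, Q1=6.20; dissipated=102.400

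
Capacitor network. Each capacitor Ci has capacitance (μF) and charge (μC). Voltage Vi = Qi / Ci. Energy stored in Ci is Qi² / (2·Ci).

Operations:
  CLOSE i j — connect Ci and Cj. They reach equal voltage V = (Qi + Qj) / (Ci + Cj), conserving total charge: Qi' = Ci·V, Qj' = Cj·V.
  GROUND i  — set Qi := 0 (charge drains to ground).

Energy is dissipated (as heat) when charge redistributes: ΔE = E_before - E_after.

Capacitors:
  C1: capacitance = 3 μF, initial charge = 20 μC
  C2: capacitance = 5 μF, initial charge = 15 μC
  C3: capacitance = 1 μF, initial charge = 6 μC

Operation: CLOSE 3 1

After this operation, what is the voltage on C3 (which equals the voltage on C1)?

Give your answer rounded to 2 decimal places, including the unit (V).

Initial: C1(3μF, Q=20μC, V=6.67V), C2(5μF, Q=15μC, V=3.00V), C3(1μF, Q=6μC, V=6.00V)
Op 1: CLOSE 3-1: Q_total=26.00, C_total=4.00, V=6.50; Q3=6.50, Q1=19.50; dissipated=0.167

Answer: 6.50 V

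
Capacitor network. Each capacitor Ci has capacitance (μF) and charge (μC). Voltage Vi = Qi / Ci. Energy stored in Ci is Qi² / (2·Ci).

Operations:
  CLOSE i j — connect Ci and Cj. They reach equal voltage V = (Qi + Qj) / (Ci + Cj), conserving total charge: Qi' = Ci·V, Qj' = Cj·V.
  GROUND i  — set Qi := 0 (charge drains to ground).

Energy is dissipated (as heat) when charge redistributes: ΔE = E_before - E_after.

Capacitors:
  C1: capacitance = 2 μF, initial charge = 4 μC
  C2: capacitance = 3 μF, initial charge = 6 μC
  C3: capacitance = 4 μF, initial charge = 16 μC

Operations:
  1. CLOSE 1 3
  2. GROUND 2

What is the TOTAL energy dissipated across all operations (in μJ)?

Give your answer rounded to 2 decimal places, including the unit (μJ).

Answer: 8.67 μJ

Derivation:
Initial: C1(2μF, Q=4μC, V=2.00V), C2(3μF, Q=6μC, V=2.00V), C3(4μF, Q=16μC, V=4.00V)
Op 1: CLOSE 1-3: Q_total=20.00, C_total=6.00, V=3.33; Q1=6.67, Q3=13.33; dissipated=2.667
Op 2: GROUND 2: Q2=0; energy lost=6.000
Total dissipated: 8.667 μJ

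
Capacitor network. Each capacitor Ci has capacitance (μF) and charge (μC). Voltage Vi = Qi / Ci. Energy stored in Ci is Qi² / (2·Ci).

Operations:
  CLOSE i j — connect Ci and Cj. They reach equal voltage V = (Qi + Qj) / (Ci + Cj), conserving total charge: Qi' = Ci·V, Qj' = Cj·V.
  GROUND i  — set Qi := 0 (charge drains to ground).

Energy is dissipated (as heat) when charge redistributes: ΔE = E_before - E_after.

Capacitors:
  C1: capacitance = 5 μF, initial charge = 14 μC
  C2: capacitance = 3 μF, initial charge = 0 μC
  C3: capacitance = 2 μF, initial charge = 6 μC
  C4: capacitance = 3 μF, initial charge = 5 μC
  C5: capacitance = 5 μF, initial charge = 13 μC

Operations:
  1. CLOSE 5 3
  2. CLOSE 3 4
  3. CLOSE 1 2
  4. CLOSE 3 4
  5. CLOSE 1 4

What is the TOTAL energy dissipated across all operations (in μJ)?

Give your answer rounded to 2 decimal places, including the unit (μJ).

Answer: 8.23 μJ

Derivation:
Initial: C1(5μF, Q=14μC, V=2.80V), C2(3μF, Q=0μC, V=0.00V), C3(2μF, Q=6μC, V=3.00V), C4(3μF, Q=5μC, V=1.67V), C5(5μF, Q=13μC, V=2.60V)
Op 1: CLOSE 5-3: Q_total=19.00, C_total=7.00, V=2.71; Q5=13.57, Q3=5.43; dissipated=0.114
Op 2: CLOSE 3-4: Q_total=10.43, C_total=5.00, V=2.09; Q3=4.17, Q4=6.26; dissipated=0.659
Op 3: CLOSE 1-2: Q_total=14.00, C_total=8.00, V=1.75; Q1=8.75, Q2=5.25; dissipated=7.350
Op 4: CLOSE 3-4: Q_total=10.43, C_total=5.00, V=2.09; Q3=4.17, Q4=6.26; dissipated=0.000
Op 5: CLOSE 1-4: Q_total=15.01, C_total=8.00, V=1.88; Q1=9.38, Q4=5.63; dissipated=0.106
Total dissipated: 8.228 μJ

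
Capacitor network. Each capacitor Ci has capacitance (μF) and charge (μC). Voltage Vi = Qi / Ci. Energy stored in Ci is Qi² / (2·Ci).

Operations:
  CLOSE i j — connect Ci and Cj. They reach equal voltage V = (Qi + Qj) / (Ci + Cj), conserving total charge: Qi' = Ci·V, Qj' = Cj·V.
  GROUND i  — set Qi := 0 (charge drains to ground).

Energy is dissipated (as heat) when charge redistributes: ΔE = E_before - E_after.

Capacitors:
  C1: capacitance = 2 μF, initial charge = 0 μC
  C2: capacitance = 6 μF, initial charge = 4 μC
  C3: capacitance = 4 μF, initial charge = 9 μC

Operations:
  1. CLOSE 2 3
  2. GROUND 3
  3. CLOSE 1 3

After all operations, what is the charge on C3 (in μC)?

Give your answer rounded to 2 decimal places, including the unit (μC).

Answer: 0.00 μC

Derivation:
Initial: C1(2μF, Q=0μC, V=0.00V), C2(6μF, Q=4μC, V=0.67V), C3(4μF, Q=9μC, V=2.25V)
Op 1: CLOSE 2-3: Q_total=13.00, C_total=10.00, V=1.30; Q2=7.80, Q3=5.20; dissipated=3.008
Op 2: GROUND 3: Q3=0; energy lost=3.380
Op 3: CLOSE 1-3: Q_total=0.00, C_total=6.00, V=0.00; Q1=0.00, Q3=0.00; dissipated=0.000
Final charges: Q1=0.00, Q2=7.80, Q3=0.00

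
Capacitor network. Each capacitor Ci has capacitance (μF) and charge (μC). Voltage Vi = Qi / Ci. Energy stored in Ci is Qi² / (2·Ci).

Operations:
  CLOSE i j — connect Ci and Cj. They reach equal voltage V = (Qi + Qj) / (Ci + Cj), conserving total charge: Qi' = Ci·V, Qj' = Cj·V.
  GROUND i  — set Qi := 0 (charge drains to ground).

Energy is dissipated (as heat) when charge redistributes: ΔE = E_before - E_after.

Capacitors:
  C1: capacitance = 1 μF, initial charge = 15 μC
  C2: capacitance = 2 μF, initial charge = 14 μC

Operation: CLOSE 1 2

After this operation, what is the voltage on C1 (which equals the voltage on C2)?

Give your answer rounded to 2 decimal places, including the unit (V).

Initial: C1(1μF, Q=15μC, V=15.00V), C2(2μF, Q=14μC, V=7.00V)
Op 1: CLOSE 1-2: Q_total=29.00, C_total=3.00, V=9.67; Q1=9.67, Q2=19.33; dissipated=21.333

Answer: 9.67 V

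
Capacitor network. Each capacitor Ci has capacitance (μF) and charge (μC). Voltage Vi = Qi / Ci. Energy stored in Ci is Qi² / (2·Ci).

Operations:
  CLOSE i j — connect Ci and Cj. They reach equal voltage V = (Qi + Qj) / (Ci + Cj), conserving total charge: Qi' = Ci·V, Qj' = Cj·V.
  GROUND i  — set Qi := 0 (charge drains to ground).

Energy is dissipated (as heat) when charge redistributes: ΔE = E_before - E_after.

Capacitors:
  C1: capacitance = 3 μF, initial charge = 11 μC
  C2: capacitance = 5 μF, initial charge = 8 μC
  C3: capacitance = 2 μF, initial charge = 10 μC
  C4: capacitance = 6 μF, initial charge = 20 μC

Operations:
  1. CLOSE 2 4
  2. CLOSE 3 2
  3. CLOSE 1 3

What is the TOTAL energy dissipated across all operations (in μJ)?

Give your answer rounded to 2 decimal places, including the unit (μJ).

Answer: 8.51 μJ

Derivation:
Initial: C1(3μF, Q=11μC, V=3.67V), C2(5μF, Q=8μC, V=1.60V), C3(2μF, Q=10μC, V=5.00V), C4(6μF, Q=20μC, V=3.33V)
Op 1: CLOSE 2-4: Q_total=28.00, C_total=11.00, V=2.55; Q2=12.73, Q4=15.27; dissipated=4.097
Op 2: CLOSE 3-2: Q_total=22.73, C_total=7.00, V=3.25; Q3=6.49, Q2=16.23; dissipated=4.303
Op 3: CLOSE 1-3: Q_total=17.49, C_total=5.00, V=3.50; Q1=10.50, Q3=7.00; dissipated=0.106
Total dissipated: 8.506 μJ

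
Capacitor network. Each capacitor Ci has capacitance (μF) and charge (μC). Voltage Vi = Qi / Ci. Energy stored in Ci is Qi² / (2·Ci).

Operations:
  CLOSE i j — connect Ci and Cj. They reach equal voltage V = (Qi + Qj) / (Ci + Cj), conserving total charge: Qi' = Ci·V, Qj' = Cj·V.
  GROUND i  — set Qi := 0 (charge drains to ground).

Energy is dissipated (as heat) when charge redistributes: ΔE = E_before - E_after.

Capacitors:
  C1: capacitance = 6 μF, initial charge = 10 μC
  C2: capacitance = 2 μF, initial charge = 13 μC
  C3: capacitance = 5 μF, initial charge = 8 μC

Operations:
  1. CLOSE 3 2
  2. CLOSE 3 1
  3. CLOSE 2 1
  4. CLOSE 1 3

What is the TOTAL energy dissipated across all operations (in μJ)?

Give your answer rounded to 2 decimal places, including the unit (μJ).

Answer: 20.02 μJ

Derivation:
Initial: C1(6μF, Q=10μC, V=1.67V), C2(2μF, Q=13μC, V=6.50V), C3(5μF, Q=8μC, V=1.60V)
Op 1: CLOSE 3-2: Q_total=21.00, C_total=7.00, V=3.00; Q3=15.00, Q2=6.00; dissipated=17.150
Op 2: CLOSE 3-1: Q_total=25.00, C_total=11.00, V=2.27; Q3=11.36, Q1=13.64; dissipated=2.424
Op 3: CLOSE 2-1: Q_total=19.64, C_total=8.00, V=2.45; Q2=4.91, Q1=14.73; dissipated=0.397
Op 4: CLOSE 1-3: Q_total=26.09, C_total=11.00, V=2.37; Q1=14.23, Q3=11.86; dissipated=0.045
Total dissipated: 20.016 μJ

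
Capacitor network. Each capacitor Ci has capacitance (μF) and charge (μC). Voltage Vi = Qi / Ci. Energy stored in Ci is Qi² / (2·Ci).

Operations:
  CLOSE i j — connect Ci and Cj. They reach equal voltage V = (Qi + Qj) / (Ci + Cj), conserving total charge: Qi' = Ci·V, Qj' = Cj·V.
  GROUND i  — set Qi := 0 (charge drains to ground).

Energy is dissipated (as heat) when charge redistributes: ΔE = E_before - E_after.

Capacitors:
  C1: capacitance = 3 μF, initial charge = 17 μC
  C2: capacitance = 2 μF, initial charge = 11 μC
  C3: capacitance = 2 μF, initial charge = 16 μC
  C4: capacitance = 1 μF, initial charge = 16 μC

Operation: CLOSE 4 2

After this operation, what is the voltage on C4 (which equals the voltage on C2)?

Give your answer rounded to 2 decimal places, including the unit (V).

Initial: C1(3μF, Q=17μC, V=5.67V), C2(2μF, Q=11μC, V=5.50V), C3(2μF, Q=16μC, V=8.00V), C4(1μF, Q=16μC, V=16.00V)
Op 1: CLOSE 4-2: Q_total=27.00, C_total=3.00, V=9.00; Q4=9.00, Q2=18.00; dissipated=36.750

Answer: 9.00 V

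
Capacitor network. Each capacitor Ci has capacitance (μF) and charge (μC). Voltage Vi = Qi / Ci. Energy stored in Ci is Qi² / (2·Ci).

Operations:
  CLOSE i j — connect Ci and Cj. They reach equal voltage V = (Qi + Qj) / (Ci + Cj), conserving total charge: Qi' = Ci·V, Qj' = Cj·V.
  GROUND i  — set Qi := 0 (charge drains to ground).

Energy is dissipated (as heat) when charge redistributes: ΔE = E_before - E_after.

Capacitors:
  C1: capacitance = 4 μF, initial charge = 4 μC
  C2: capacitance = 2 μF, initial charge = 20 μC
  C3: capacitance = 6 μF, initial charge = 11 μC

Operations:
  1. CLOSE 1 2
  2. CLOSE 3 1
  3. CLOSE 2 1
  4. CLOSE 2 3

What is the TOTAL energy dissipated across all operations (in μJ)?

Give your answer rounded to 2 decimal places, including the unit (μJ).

Initial: C1(4μF, Q=4μC, V=1.00V), C2(2μF, Q=20μC, V=10.00V), C3(6μF, Q=11μC, V=1.83V)
Op 1: CLOSE 1-2: Q_total=24.00, C_total=6.00, V=4.00; Q1=16.00, Q2=8.00; dissipated=54.000
Op 2: CLOSE 3-1: Q_total=27.00, C_total=10.00, V=2.70; Q3=16.20, Q1=10.80; dissipated=5.633
Op 3: CLOSE 2-1: Q_total=18.80, C_total=6.00, V=3.13; Q2=6.27, Q1=12.53; dissipated=1.127
Op 4: CLOSE 2-3: Q_total=22.47, C_total=8.00, V=2.81; Q2=5.62, Q3=16.85; dissipated=0.141
Total dissipated: 60.901 μJ

Answer: 60.90 μJ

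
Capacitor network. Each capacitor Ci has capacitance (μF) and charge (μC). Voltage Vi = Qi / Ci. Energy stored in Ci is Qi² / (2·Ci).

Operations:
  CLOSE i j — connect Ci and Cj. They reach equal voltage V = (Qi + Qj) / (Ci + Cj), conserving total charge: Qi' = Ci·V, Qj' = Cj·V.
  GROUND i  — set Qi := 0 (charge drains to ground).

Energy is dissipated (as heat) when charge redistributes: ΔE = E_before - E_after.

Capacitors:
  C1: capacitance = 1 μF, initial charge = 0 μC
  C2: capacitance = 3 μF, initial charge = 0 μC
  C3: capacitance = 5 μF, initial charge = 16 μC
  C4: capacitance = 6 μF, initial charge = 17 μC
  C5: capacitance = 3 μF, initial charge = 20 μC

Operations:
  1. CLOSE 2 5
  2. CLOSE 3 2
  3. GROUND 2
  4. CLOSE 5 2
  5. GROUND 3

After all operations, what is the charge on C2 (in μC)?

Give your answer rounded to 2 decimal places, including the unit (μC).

Initial: C1(1μF, Q=0μC, V=0.00V), C2(3μF, Q=0μC, V=0.00V), C3(5μF, Q=16μC, V=3.20V), C4(6μF, Q=17μC, V=2.83V), C5(3μF, Q=20μC, V=6.67V)
Op 1: CLOSE 2-5: Q_total=20.00, C_total=6.00, V=3.33; Q2=10.00, Q5=10.00; dissipated=33.333
Op 2: CLOSE 3-2: Q_total=26.00, C_total=8.00, V=3.25; Q3=16.25, Q2=9.75; dissipated=0.017
Op 3: GROUND 2: Q2=0; energy lost=15.844
Op 4: CLOSE 5-2: Q_total=10.00, C_total=6.00, V=1.67; Q5=5.00, Q2=5.00; dissipated=8.333
Op 5: GROUND 3: Q3=0; energy lost=26.406
Final charges: Q1=0.00, Q2=5.00, Q3=0.00, Q4=17.00, Q5=5.00

Answer: 5.00 μC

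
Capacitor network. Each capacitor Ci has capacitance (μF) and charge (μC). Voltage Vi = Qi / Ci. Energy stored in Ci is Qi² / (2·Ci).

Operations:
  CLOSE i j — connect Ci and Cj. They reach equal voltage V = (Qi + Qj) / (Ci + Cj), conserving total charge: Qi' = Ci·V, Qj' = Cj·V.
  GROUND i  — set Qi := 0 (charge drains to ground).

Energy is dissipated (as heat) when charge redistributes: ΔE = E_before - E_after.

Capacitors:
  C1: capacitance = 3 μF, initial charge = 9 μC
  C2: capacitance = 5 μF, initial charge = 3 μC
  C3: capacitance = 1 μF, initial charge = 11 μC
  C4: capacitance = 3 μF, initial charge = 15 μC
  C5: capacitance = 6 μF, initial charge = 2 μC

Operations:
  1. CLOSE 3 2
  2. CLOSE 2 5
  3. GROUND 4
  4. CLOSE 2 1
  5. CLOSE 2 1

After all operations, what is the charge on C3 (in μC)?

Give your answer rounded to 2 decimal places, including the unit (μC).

Answer: 2.33 μC

Derivation:
Initial: C1(3μF, Q=9μC, V=3.00V), C2(5μF, Q=3μC, V=0.60V), C3(1μF, Q=11μC, V=11.00V), C4(3μF, Q=15μC, V=5.00V), C5(6μF, Q=2μC, V=0.33V)
Op 1: CLOSE 3-2: Q_total=14.00, C_total=6.00, V=2.33; Q3=2.33, Q2=11.67; dissipated=45.067
Op 2: CLOSE 2-5: Q_total=13.67, C_total=11.00, V=1.24; Q2=6.21, Q5=7.45; dissipated=5.455
Op 3: GROUND 4: Q4=0; energy lost=37.500
Op 4: CLOSE 2-1: Q_total=15.21, C_total=8.00, V=1.90; Q2=9.51, Q1=5.70; dissipated=2.896
Op 5: CLOSE 2-1: Q_total=15.21, C_total=8.00, V=1.90; Q2=9.51, Q1=5.70; dissipated=0.000
Final charges: Q1=5.70, Q2=9.51, Q3=2.33, Q4=0.00, Q5=7.45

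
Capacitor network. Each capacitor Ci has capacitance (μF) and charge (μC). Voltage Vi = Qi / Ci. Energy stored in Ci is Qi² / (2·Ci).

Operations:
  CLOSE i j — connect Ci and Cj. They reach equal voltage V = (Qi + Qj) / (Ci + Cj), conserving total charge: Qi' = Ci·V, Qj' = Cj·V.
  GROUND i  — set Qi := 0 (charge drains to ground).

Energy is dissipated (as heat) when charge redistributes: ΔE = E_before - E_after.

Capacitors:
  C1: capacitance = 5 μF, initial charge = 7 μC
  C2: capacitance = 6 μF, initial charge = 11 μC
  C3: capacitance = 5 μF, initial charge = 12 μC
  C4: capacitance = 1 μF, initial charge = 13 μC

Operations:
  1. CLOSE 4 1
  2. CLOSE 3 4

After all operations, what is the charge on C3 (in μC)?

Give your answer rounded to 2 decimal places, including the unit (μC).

Initial: C1(5μF, Q=7μC, V=1.40V), C2(6μF, Q=11μC, V=1.83V), C3(5μF, Q=12μC, V=2.40V), C4(1μF, Q=13μC, V=13.00V)
Op 1: CLOSE 4-1: Q_total=20.00, C_total=6.00, V=3.33; Q4=3.33, Q1=16.67; dissipated=56.067
Op 2: CLOSE 3-4: Q_total=15.33, C_total=6.00, V=2.56; Q3=12.78, Q4=2.56; dissipated=0.363
Final charges: Q1=16.67, Q2=11.00, Q3=12.78, Q4=2.56

Answer: 12.78 μC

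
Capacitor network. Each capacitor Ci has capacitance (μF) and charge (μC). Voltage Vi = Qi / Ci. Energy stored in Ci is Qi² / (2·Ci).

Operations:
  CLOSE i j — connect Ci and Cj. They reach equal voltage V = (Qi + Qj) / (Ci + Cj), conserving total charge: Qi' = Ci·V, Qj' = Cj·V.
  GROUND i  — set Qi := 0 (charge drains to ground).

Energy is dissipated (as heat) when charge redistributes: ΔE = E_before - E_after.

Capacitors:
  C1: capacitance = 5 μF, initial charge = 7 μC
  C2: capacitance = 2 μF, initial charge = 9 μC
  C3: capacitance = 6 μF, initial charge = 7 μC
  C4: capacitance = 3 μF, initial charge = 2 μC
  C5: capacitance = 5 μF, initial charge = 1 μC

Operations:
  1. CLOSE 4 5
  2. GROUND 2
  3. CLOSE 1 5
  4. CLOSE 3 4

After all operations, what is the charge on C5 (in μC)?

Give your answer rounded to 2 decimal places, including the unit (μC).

Initial: C1(5μF, Q=7μC, V=1.40V), C2(2μF, Q=9μC, V=4.50V), C3(6μF, Q=7μC, V=1.17V), C4(3μF, Q=2μC, V=0.67V), C5(5μF, Q=1μC, V=0.20V)
Op 1: CLOSE 4-5: Q_total=3.00, C_total=8.00, V=0.38; Q4=1.12, Q5=1.88; dissipated=0.204
Op 2: GROUND 2: Q2=0; energy lost=20.250
Op 3: CLOSE 1-5: Q_total=8.88, C_total=10.00, V=0.89; Q1=4.44, Q5=4.44; dissipated=1.313
Op 4: CLOSE 3-4: Q_total=8.12, C_total=9.00, V=0.90; Q3=5.42, Q4=2.71; dissipated=0.627
Final charges: Q1=4.44, Q2=0.00, Q3=5.42, Q4=2.71, Q5=4.44

Answer: 4.44 μC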